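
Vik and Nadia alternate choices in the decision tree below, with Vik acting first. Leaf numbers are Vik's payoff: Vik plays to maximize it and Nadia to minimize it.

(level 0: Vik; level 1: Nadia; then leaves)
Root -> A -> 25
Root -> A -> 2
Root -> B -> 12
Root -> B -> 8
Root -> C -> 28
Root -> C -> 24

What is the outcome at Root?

24

A (Nadia): min(25, 2) = 2
B (Nadia): min(12, 8) = 8
C (Nadia): min(28, 24) = 24
Root (Vik): max(2, 8, 24) = 24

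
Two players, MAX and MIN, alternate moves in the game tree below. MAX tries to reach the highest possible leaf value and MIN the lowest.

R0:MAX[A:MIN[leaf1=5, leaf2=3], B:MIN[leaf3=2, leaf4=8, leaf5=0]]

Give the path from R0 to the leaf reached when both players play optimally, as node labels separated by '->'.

R0 -> A -> leaf2

A (MIN): min(5, 3) = 3
B (MIN): min(2, 8, 0) = 0
R0 (MAX): max(3, 0) = 3
At R0, MAX picks A (highest: 3).
At A, MIN picks leaf2 (lowest: 3).
Terminal value 3.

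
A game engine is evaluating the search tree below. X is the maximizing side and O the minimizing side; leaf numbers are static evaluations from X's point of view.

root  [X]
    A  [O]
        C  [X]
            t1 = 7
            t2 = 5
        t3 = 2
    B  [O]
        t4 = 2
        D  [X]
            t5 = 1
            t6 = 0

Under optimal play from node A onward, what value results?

2

C (X): max(7, 5) = 7
A (O): min(7, 2) = 2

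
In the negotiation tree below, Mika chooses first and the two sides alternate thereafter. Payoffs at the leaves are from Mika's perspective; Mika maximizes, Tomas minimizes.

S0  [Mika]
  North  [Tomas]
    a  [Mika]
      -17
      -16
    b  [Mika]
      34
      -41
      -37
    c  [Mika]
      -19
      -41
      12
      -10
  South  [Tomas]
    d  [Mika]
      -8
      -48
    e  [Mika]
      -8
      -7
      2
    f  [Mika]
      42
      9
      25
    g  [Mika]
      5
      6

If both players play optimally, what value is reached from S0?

a (Mika): max(-17, -16) = -16
b (Mika): max(34, -41, -37) = 34
c (Mika): max(-19, -41, 12, -10) = 12
North (Tomas): min(-16, 34, 12) = -16
d (Mika): max(-8, -48) = -8
e (Mika): max(-8, -7, 2) = 2
f (Mika): max(42, 9, 25) = 42
g (Mika): max(5, 6) = 6
South (Tomas): min(-8, 2, 42, 6) = -8
S0 (Mika): max(-16, -8) = -8

-8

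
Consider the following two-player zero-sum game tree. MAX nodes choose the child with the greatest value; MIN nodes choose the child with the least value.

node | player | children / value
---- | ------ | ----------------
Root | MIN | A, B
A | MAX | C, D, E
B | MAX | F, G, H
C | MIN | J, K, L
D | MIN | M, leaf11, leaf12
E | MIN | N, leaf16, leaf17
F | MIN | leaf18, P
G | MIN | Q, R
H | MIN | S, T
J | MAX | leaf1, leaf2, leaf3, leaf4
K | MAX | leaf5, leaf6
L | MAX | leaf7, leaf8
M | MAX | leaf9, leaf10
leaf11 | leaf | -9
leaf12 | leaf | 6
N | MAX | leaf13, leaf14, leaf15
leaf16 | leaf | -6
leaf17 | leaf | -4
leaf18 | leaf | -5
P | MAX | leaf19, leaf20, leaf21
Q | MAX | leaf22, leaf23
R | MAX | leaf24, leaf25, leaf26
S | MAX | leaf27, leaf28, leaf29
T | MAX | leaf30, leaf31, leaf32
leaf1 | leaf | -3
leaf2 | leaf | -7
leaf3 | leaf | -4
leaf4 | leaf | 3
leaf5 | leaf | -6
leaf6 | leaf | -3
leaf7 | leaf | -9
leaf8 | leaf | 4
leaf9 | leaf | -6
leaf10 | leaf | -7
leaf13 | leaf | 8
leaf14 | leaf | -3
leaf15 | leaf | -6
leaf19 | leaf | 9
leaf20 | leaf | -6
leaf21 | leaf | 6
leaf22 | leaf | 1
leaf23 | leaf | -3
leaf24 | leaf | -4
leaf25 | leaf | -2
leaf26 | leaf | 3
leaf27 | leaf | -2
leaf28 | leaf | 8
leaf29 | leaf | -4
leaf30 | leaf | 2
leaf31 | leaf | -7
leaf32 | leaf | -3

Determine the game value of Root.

-3

J (MAX): max(-3, -7, -4, 3) = 3
K (MAX): max(-6, -3) = -3
L (MAX): max(-9, 4) = 4
C (MIN): min(3, -3, 4) = -3
M (MAX): max(-6, -7) = -6
D (MIN): min(-6, -9, 6) = -9
N (MAX): max(8, -3, -6) = 8
E (MIN): min(8, -6, -4) = -6
A (MAX): max(-3, -9, -6) = -3
P (MAX): max(9, -6, 6) = 9
F (MIN): min(-5, 9) = -5
Q (MAX): max(1, -3) = 1
R (MAX): max(-4, -2, 3) = 3
G (MIN): min(1, 3) = 1
S (MAX): max(-2, 8, -4) = 8
T (MAX): max(2, -7, -3) = 2
H (MIN): min(8, 2) = 2
B (MAX): max(-5, 1, 2) = 2
Root (MIN): min(-3, 2) = -3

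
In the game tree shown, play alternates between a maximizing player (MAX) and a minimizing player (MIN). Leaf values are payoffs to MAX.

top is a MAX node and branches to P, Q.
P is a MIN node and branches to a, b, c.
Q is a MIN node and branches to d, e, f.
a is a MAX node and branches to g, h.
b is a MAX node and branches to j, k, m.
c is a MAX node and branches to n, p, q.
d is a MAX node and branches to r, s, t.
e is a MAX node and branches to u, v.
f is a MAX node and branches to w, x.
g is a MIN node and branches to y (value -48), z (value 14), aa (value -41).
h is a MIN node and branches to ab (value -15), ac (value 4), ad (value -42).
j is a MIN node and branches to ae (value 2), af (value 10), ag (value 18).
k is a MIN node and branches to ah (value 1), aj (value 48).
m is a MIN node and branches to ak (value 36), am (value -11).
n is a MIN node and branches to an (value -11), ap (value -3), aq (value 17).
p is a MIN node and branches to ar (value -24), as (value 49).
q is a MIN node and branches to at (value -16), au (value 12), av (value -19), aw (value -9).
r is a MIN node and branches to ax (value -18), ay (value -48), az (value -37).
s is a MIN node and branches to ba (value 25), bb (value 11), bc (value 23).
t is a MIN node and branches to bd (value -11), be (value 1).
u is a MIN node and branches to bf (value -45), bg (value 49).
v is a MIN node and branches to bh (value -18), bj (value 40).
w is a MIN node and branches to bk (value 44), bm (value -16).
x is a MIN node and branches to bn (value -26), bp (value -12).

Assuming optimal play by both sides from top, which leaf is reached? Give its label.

bh

g (MIN): min(-48, 14, -41) = -48
h (MIN): min(-15, 4, -42) = -42
a (MAX): max(-48, -42) = -42
j (MIN): min(2, 10, 18) = 2
k (MIN): min(1, 48) = 1
m (MIN): min(36, -11) = -11
b (MAX): max(2, 1, -11) = 2
n (MIN): min(-11, -3, 17) = -11
p (MIN): min(-24, 49) = -24
q (MIN): min(-16, 12, -19, -9) = -19
c (MAX): max(-11, -24, -19) = -11
P (MIN): min(-42, 2, -11) = -42
r (MIN): min(-18, -48, -37) = -48
s (MIN): min(25, 11, 23) = 11
t (MIN): min(-11, 1) = -11
d (MAX): max(-48, 11, -11) = 11
u (MIN): min(-45, 49) = -45
v (MIN): min(-18, 40) = -18
e (MAX): max(-45, -18) = -18
w (MIN): min(44, -16) = -16
x (MIN): min(-26, -12) = -26
f (MAX): max(-16, -26) = -16
Q (MIN): min(11, -18, -16) = -18
top (MAX): max(-42, -18) = -18
At top, MAX picks Q (highest: -18).
At Q, MIN picks e (lowest: -18).
At e, MAX picks v (highest: -18).
At v, MIN picks bh (lowest: -18).
Terminal value -18.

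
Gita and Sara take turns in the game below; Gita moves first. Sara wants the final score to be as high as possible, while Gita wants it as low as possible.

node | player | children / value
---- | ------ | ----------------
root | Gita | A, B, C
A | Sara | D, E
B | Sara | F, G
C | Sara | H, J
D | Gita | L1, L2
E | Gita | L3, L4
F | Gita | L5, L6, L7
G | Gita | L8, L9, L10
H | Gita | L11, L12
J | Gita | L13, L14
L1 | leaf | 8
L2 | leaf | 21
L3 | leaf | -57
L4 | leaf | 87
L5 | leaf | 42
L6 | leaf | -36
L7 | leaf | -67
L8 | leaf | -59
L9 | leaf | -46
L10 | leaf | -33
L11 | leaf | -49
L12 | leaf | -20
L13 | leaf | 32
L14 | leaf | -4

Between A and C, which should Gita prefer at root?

D (Gita): min(8, 21) = 8
E (Gita): min(-57, 87) = -57
A (Sara): max(8, -57) = 8
H (Gita): min(-49, -20) = -49
J (Gita): min(32, -4) = -4
C (Sara): max(-49, -4) = -4
Gita prefers the lower value; A=8, C=-4. C is better since -4 < 8.

C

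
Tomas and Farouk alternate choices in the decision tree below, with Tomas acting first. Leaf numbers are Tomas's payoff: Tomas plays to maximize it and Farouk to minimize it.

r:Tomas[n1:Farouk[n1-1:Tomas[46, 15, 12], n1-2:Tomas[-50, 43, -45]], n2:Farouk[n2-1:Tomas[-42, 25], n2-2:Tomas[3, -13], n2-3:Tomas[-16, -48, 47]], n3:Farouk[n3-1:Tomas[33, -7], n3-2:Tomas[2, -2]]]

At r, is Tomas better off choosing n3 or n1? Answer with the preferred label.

n1

n3-1 (Tomas): max(33, -7) = 33
n3-2 (Tomas): max(2, -2) = 2
n3 (Farouk): min(33, 2) = 2
n1-1 (Tomas): max(46, 15, 12) = 46
n1-2 (Tomas): max(-50, 43, -45) = 43
n1 (Farouk): min(46, 43) = 43
Tomas prefers the higher value; n3=2, n1=43. n1 is better since 43 > 2.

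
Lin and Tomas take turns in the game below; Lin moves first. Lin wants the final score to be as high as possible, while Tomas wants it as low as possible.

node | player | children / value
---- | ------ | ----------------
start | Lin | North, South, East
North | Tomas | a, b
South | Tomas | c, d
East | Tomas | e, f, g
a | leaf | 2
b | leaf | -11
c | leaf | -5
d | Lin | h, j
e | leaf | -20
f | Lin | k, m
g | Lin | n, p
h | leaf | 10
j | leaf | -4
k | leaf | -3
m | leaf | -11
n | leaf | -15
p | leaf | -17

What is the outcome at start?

-5

North (Tomas): min(2, -11) = -11
d (Lin): max(10, -4) = 10
South (Tomas): min(-5, 10) = -5
f (Lin): max(-3, -11) = -3
g (Lin): max(-15, -17) = -15
East (Tomas): min(-20, -3, -15) = -20
start (Lin): max(-11, -5, -20) = -5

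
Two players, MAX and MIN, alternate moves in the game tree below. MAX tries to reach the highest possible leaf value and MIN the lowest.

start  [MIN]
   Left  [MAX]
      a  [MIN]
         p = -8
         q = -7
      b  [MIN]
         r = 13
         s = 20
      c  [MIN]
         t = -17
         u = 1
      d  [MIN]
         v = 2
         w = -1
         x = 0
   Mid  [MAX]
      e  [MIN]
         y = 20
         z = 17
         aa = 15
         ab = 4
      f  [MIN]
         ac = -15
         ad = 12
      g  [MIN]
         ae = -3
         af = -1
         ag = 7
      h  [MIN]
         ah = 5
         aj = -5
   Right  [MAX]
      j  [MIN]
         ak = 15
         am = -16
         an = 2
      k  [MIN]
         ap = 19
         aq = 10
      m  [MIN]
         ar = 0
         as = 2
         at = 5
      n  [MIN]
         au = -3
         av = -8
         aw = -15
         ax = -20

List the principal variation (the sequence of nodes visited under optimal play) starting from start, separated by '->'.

a (MIN): min(-8, -7) = -8
b (MIN): min(13, 20) = 13
c (MIN): min(-17, 1) = -17
d (MIN): min(2, -1, 0) = -1
Left (MAX): max(-8, 13, -17, -1) = 13
e (MIN): min(20, 17, 15, 4) = 4
f (MIN): min(-15, 12) = -15
g (MIN): min(-3, -1, 7) = -3
h (MIN): min(5, -5) = -5
Mid (MAX): max(4, -15, -3, -5) = 4
j (MIN): min(15, -16, 2) = -16
k (MIN): min(19, 10) = 10
m (MIN): min(0, 2, 5) = 0
n (MIN): min(-3, -8, -15, -20) = -20
Right (MAX): max(-16, 10, 0, -20) = 10
start (MIN): min(13, 4, 10) = 4
At start, MIN picks Mid (lowest: 4).
At Mid, MAX picks e (highest: 4).
At e, MIN picks ab (lowest: 4).
Terminal value 4.

start -> Mid -> e -> ab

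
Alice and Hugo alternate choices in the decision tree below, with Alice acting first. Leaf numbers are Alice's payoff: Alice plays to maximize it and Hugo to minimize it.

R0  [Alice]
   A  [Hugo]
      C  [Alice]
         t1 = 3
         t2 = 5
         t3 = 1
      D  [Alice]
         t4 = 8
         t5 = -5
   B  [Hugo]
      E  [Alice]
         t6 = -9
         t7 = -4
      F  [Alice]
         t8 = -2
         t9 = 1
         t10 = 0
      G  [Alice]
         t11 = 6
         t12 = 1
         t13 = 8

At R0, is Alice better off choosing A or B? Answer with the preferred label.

C (Alice): max(3, 5, 1) = 5
D (Alice): max(8, -5) = 8
A (Hugo): min(5, 8) = 5
E (Alice): max(-9, -4) = -4
F (Alice): max(-2, 1, 0) = 1
G (Alice): max(6, 1, 8) = 8
B (Hugo): min(-4, 1, 8) = -4
Alice prefers the higher value; A=5, B=-4. A is better since 5 > -4.

A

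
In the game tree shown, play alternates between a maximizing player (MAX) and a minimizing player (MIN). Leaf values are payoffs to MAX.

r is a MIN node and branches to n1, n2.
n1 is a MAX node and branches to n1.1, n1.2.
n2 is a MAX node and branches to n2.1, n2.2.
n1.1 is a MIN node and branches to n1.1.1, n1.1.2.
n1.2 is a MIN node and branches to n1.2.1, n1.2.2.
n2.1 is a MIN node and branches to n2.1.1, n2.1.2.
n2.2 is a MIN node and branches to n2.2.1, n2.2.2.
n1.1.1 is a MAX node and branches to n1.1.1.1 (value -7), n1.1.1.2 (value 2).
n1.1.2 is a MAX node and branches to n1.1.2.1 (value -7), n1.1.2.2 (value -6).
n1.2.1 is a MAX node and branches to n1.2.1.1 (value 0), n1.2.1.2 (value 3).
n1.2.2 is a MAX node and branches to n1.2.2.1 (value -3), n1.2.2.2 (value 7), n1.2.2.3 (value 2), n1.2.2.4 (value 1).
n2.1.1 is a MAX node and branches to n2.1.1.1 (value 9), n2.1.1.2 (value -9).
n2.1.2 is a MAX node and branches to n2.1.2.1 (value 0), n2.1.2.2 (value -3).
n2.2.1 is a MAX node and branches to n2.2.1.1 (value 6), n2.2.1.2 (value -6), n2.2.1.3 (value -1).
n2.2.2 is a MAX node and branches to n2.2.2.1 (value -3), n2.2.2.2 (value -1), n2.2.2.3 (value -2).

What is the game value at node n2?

0

n2.1.1 (MAX): max(9, -9) = 9
n2.1.2 (MAX): max(0, -3) = 0
n2.1 (MIN): min(9, 0) = 0
n2.2.1 (MAX): max(6, -6, -1) = 6
n2.2.2 (MAX): max(-3, -1, -2) = -1
n2.2 (MIN): min(6, -1) = -1
n2 (MAX): max(0, -1) = 0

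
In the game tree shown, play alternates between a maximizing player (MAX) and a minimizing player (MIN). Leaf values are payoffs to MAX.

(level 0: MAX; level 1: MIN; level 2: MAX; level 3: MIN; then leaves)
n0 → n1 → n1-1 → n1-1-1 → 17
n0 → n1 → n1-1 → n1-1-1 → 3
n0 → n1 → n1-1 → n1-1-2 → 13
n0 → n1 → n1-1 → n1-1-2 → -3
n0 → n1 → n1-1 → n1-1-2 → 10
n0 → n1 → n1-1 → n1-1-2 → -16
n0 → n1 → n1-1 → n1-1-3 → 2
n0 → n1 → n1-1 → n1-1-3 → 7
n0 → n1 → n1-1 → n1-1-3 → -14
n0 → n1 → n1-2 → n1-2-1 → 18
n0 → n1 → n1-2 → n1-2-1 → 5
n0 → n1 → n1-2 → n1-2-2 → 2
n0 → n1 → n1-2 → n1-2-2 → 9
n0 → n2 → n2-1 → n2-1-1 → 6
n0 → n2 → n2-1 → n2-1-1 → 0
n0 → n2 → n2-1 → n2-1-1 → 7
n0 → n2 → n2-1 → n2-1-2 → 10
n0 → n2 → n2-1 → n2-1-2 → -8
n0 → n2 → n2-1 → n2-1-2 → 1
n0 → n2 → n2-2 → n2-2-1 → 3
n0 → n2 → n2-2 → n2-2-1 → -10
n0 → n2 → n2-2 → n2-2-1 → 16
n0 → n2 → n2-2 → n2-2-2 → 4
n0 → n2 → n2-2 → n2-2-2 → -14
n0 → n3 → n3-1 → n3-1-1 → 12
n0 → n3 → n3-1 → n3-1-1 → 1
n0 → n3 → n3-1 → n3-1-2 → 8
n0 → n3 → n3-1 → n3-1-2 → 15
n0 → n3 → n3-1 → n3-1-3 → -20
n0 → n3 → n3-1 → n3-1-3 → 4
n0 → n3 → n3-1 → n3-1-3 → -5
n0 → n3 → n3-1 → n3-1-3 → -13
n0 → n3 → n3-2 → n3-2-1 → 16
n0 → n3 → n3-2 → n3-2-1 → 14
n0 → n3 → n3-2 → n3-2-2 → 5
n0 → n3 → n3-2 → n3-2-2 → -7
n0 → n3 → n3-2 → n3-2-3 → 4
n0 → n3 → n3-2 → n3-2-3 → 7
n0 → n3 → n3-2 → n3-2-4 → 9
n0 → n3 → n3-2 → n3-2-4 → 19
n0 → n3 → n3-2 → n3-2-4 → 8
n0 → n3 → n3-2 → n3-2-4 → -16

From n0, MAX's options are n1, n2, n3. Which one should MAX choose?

n3

n1-1-1 (MIN): min(17, 3) = 3
n1-1-2 (MIN): min(13, -3, 10, -16) = -16
n1-1-3 (MIN): min(2, 7, -14) = -14
n1-1 (MAX): max(3, -16, -14) = 3
n1-2-1 (MIN): min(18, 5) = 5
n1-2-2 (MIN): min(2, 9) = 2
n1-2 (MAX): max(5, 2) = 5
n1 (MIN): min(3, 5) = 3
n2-1-1 (MIN): min(6, 0, 7) = 0
n2-1-2 (MIN): min(10, -8, 1) = -8
n2-1 (MAX): max(0, -8) = 0
n2-2-1 (MIN): min(3, -10, 16) = -10
n2-2-2 (MIN): min(4, -14) = -14
n2-2 (MAX): max(-10, -14) = -10
n2 (MIN): min(0, -10) = -10
n3-1-1 (MIN): min(12, 1) = 1
n3-1-2 (MIN): min(8, 15) = 8
n3-1-3 (MIN): min(-20, 4, -5, -13) = -20
n3-1 (MAX): max(1, 8, -20) = 8
n3-2-1 (MIN): min(16, 14) = 14
n3-2-2 (MIN): min(5, -7) = -7
n3-2-3 (MIN): min(4, 7) = 4
n3-2-4 (MIN): min(9, 19, 8, -16) = -16
n3-2 (MAX): max(14, -7, 4, -16) = 14
n3 (MIN): min(8, 14) = 8
n0 (MAX): max(3, -10, 8) = 8
MAX at n0 wants the highest of {n1=3, n2=-10, n3=8}, so chooses n3.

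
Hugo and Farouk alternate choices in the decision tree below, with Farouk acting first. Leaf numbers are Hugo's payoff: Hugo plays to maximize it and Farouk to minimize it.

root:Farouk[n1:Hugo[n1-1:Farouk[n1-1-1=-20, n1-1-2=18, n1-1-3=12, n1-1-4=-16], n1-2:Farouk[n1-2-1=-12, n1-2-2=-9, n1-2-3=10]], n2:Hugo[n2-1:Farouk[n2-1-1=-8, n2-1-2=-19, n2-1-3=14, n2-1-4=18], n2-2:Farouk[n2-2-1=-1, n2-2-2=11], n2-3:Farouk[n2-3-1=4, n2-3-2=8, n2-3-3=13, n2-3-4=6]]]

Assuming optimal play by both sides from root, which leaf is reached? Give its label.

n1-1 (Farouk): min(-20, 18, 12, -16) = -20
n1-2 (Farouk): min(-12, -9, 10) = -12
n1 (Hugo): max(-20, -12) = -12
n2-1 (Farouk): min(-8, -19, 14, 18) = -19
n2-2 (Farouk): min(-1, 11) = -1
n2-3 (Farouk): min(4, 8, 13, 6) = 4
n2 (Hugo): max(-19, -1, 4) = 4
root (Farouk): min(-12, 4) = -12
At root, Farouk picks n1 (lowest: -12).
At n1, Hugo picks n1-2 (highest: -12).
At n1-2, Farouk picks n1-2-1 (lowest: -12).
Terminal value -12.

n1-2-1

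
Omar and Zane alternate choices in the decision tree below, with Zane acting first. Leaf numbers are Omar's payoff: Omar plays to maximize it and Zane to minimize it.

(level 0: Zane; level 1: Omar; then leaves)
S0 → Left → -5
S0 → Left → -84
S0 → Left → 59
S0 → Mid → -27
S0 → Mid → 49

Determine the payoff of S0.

Left (Omar): max(-5, -84, 59) = 59
Mid (Omar): max(-27, 49) = 49
S0 (Zane): min(59, 49) = 49

49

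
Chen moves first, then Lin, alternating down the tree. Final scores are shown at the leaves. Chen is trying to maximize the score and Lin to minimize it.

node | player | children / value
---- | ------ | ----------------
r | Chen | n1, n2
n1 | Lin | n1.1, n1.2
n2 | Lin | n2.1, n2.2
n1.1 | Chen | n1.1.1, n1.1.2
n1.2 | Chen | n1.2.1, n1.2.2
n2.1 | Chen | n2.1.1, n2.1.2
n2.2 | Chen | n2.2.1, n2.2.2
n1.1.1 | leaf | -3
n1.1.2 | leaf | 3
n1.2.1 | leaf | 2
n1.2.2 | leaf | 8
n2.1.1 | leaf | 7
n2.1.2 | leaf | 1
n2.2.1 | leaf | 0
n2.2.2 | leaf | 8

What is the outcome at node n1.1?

n1.1 (Chen): max(-3, 3) = 3

3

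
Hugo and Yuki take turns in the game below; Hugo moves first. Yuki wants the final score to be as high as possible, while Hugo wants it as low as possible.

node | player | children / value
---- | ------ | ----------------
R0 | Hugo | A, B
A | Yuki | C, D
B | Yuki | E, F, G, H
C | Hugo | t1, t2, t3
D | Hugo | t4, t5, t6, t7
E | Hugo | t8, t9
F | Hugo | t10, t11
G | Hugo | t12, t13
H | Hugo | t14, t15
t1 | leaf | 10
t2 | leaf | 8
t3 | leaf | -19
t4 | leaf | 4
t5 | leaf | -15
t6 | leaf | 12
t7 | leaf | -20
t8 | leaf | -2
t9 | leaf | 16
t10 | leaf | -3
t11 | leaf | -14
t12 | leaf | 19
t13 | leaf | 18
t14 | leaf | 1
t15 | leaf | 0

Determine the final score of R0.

-19

C (Hugo): min(10, 8, -19) = -19
D (Hugo): min(4, -15, 12, -20) = -20
A (Yuki): max(-19, -20) = -19
E (Hugo): min(-2, 16) = -2
F (Hugo): min(-3, -14) = -14
G (Hugo): min(19, 18) = 18
H (Hugo): min(1, 0) = 0
B (Yuki): max(-2, -14, 18, 0) = 18
R0 (Hugo): min(-19, 18) = -19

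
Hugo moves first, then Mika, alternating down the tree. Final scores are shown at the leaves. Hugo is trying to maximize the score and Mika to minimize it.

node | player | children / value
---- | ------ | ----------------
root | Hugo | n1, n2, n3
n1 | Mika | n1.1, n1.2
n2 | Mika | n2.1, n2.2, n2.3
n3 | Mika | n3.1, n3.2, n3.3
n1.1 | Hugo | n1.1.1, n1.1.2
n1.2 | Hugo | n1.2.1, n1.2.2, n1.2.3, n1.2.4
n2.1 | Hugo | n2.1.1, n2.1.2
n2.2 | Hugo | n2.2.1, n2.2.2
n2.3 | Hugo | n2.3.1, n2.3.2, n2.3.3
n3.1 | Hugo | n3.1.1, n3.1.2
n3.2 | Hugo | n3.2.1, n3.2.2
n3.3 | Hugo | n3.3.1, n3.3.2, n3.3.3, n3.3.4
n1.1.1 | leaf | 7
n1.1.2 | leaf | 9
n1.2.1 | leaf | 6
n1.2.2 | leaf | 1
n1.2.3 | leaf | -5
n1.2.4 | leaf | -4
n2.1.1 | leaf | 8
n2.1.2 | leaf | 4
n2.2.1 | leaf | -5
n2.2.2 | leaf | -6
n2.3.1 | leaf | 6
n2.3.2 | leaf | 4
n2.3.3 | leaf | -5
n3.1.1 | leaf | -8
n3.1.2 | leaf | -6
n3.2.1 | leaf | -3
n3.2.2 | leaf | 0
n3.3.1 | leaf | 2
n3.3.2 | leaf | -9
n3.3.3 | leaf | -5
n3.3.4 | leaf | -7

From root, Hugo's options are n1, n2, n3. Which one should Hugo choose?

n1

n1.1 (Hugo): max(7, 9) = 9
n1.2 (Hugo): max(6, 1, -5, -4) = 6
n1 (Mika): min(9, 6) = 6
n2.1 (Hugo): max(8, 4) = 8
n2.2 (Hugo): max(-5, -6) = -5
n2.3 (Hugo): max(6, 4, -5) = 6
n2 (Mika): min(8, -5, 6) = -5
n3.1 (Hugo): max(-8, -6) = -6
n3.2 (Hugo): max(-3, 0) = 0
n3.3 (Hugo): max(2, -9, -5, -7) = 2
n3 (Mika): min(-6, 0, 2) = -6
root (Hugo): max(6, -5, -6) = 6
Hugo at root wants the highest of {n1=6, n2=-5, n3=-6}, so chooses n1.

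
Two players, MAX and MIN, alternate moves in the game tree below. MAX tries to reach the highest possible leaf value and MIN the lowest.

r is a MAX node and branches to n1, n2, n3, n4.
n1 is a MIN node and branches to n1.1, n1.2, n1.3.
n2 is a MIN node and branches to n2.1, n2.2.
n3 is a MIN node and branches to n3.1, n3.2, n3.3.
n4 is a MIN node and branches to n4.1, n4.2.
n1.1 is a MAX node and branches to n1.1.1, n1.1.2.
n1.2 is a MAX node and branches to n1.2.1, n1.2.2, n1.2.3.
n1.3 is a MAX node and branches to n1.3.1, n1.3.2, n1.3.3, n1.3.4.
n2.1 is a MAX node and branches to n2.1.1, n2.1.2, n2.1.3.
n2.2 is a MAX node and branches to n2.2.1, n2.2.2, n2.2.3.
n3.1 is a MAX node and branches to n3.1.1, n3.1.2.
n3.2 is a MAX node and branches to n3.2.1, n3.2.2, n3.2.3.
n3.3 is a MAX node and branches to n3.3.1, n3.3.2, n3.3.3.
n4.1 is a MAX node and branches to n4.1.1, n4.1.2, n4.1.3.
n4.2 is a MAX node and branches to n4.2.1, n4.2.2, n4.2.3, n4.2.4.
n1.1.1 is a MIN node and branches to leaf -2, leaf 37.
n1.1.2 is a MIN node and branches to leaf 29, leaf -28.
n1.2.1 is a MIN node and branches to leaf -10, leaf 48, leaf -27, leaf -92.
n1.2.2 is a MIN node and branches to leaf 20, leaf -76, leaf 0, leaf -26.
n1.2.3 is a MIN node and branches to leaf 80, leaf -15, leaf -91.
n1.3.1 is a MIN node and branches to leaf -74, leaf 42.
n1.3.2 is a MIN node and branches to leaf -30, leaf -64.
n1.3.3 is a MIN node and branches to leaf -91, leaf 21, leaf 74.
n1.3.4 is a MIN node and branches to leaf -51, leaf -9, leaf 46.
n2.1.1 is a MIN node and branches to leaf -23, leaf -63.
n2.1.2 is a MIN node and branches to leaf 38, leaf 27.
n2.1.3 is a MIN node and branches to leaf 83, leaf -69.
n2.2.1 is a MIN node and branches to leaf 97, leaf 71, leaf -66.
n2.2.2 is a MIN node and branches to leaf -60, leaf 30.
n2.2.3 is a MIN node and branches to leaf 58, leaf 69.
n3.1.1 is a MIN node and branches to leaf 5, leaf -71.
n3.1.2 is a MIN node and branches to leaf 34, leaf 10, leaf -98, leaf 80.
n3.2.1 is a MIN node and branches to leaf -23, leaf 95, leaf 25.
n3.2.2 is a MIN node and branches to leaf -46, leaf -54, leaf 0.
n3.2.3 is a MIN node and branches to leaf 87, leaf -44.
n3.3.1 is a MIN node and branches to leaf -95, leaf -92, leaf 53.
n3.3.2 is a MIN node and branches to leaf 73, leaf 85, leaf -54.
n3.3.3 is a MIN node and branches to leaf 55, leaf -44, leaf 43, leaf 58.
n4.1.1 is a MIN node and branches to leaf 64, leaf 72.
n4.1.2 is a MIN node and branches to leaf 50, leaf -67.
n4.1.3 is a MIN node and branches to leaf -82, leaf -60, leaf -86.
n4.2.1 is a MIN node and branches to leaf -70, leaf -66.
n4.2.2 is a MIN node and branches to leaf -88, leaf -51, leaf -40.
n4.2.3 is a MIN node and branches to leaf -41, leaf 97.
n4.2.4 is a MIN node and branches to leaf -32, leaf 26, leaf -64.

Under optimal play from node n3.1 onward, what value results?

-71

n3.1.1 (MIN): min(5, -71) = -71
n3.1.2 (MIN): min(34, 10, -98, 80) = -98
n3.1 (MAX): max(-71, -98) = -71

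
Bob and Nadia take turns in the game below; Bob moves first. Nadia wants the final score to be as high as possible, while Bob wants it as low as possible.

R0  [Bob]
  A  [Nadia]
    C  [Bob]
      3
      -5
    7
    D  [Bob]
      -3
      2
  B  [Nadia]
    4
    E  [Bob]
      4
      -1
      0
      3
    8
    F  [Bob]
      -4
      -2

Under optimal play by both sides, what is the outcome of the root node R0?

C (Bob): min(3, -5) = -5
D (Bob): min(-3, 2) = -3
A (Nadia): max(-5, 7, -3) = 7
E (Bob): min(4, -1, 0, 3) = -1
F (Bob): min(-4, -2) = -4
B (Nadia): max(4, -1, 8, -4) = 8
R0 (Bob): min(7, 8) = 7

7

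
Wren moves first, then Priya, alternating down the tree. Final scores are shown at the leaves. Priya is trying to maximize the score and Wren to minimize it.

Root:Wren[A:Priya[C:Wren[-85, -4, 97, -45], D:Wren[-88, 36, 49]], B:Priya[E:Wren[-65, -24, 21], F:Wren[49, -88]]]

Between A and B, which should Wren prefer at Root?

C (Wren): min(-85, -4, 97, -45) = -85
D (Wren): min(-88, 36, 49) = -88
A (Priya): max(-85, -88) = -85
E (Wren): min(-65, -24, 21) = -65
F (Wren): min(49, -88) = -88
B (Priya): max(-65, -88) = -65
Wren prefers the lower value; A=-85, B=-65. A is better since -85 < -65.

A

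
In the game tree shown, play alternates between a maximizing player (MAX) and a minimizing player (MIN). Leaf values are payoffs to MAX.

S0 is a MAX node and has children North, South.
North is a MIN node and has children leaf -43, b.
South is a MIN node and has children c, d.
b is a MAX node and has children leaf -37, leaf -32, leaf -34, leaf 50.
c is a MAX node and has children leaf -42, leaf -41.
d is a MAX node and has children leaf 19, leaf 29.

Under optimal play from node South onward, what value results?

c (MAX): max(-42, -41) = -41
d (MAX): max(19, 29) = 29
South (MIN): min(-41, 29) = -41

-41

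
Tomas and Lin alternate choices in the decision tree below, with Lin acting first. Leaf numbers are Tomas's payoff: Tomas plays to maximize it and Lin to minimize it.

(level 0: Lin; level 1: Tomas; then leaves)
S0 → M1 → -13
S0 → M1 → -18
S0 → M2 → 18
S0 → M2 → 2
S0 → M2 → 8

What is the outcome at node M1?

-13

M1 (Tomas): max(-13, -18) = -13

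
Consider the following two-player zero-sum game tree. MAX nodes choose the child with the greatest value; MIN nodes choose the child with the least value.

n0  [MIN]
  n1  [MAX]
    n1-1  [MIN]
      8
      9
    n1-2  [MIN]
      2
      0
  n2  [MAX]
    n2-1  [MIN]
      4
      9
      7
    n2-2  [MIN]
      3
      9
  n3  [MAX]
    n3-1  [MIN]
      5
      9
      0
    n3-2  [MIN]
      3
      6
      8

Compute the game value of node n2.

4

n2-1 (MIN): min(4, 9, 7) = 4
n2-2 (MIN): min(3, 9) = 3
n2 (MAX): max(4, 3) = 4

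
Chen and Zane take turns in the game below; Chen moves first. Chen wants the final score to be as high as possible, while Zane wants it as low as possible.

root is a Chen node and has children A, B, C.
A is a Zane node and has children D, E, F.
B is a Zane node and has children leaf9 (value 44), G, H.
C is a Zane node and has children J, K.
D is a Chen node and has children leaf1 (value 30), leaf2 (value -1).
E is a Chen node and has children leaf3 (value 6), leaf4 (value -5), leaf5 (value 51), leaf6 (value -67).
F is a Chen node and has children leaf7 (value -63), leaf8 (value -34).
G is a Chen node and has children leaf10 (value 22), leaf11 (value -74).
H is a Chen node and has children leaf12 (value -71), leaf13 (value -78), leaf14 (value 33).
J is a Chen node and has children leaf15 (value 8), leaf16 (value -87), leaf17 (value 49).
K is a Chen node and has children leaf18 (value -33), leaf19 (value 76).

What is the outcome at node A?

-34

D (Chen): max(30, -1) = 30
E (Chen): max(6, -5, 51, -67) = 51
F (Chen): max(-63, -34) = -34
A (Zane): min(30, 51, -34) = -34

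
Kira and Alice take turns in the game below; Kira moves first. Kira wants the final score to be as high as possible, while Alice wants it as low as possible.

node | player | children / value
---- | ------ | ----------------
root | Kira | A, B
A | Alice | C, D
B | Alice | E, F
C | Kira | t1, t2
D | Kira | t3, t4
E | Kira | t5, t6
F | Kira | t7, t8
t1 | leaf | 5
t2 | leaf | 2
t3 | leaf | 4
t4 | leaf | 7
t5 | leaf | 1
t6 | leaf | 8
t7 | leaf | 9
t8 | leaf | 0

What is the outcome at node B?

8

E (Kira): max(1, 8) = 8
F (Kira): max(9, 0) = 9
B (Alice): min(8, 9) = 8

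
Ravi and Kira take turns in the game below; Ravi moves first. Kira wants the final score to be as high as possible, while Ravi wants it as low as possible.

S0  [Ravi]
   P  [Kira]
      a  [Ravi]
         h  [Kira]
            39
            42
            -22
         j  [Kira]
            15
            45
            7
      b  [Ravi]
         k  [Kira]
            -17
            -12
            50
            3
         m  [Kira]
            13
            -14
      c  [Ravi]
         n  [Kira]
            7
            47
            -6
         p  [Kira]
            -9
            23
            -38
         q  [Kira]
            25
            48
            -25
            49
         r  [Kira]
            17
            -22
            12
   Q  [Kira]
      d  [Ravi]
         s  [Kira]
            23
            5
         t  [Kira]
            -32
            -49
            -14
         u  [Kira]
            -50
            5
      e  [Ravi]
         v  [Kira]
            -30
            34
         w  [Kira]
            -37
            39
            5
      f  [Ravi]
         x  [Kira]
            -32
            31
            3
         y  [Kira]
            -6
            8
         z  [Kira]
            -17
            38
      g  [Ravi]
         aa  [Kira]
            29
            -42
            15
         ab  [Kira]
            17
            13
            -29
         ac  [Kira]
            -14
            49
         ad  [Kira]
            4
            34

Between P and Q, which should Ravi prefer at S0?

Q

h (Kira): max(39, 42, -22) = 42
j (Kira): max(15, 45, 7) = 45
a (Ravi): min(42, 45) = 42
k (Kira): max(-17, -12, 50, 3) = 50
m (Kira): max(13, -14) = 13
b (Ravi): min(50, 13) = 13
n (Kira): max(7, 47, -6) = 47
p (Kira): max(-9, 23, -38) = 23
q (Kira): max(25, 48, -25, 49) = 49
r (Kira): max(17, -22, 12) = 17
c (Ravi): min(47, 23, 49, 17) = 17
P (Kira): max(42, 13, 17) = 42
s (Kira): max(23, 5) = 23
t (Kira): max(-32, -49, -14) = -14
u (Kira): max(-50, 5) = 5
d (Ravi): min(23, -14, 5) = -14
v (Kira): max(-30, 34) = 34
w (Kira): max(-37, 39, 5) = 39
e (Ravi): min(34, 39) = 34
x (Kira): max(-32, 31, 3) = 31
y (Kira): max(-6, 8) = 8
z (Kira): max(-17, 38) = 38
f (Ravi): min(31, 8, 38) = 8
aa (Kira): max(29, -42, 15) = 29
ab (Kira): max(17, 13, -29) = 17
ac (Kira): max(-14, 49) = 49
ad (Kira): max(4, 34) = 34
g (Ravi): min(29, 17, 49, 34) = 17
Q (Kira): max(-14, 34, 8, 17) = 34
Ravi prefers the lower value; P=42, Q=34. Q is better since 34 < 42.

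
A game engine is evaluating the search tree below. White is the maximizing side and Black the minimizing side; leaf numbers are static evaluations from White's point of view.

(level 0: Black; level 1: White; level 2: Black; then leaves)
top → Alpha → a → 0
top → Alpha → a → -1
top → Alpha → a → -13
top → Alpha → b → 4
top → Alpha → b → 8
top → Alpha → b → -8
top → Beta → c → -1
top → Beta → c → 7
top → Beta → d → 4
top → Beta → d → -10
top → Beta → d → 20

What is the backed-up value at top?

-8

a (Black): min(0, -1, -13) = -13
b (Black): min(4, 8, -8) = -8
Alpha (White): max(-13, -8) = -8
c (Black): min(-1, 7) = -1
d (Black): min(4, -10, 20) = -10
Beta (White): max(-1, -10) = -1
top (Black): min(-8, -1) = -8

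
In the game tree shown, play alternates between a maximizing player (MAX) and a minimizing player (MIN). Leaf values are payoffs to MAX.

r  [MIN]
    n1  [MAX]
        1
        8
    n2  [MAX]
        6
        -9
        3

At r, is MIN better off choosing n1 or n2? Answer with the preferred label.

n2

n1 (MAX): max(1, 8) = 8
n2 (MAX): max(6, -9, 3) = 6
MIN prefers the lower value; n1=8, n2=6. n2 is better since 6 < 8.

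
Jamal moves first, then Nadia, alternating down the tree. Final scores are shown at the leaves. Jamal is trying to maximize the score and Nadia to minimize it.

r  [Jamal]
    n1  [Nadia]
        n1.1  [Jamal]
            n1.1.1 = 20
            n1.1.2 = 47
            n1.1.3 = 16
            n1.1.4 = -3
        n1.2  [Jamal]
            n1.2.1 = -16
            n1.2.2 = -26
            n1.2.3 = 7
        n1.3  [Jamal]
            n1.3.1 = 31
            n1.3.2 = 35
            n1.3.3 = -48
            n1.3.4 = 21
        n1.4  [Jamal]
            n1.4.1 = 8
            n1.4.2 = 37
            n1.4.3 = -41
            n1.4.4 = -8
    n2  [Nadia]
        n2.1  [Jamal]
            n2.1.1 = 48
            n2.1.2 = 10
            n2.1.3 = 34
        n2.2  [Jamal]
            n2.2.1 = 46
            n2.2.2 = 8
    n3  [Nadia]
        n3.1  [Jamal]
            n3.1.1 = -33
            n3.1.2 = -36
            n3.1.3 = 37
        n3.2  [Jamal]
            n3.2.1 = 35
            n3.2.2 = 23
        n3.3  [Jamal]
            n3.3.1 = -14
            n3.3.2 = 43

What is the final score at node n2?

n2.1 (Jamal): max(48, 10, 34) = 48
n2.2 (Jamal): max(46, 8) = 46
n2 (Nadia): min(48, 46) = 46

46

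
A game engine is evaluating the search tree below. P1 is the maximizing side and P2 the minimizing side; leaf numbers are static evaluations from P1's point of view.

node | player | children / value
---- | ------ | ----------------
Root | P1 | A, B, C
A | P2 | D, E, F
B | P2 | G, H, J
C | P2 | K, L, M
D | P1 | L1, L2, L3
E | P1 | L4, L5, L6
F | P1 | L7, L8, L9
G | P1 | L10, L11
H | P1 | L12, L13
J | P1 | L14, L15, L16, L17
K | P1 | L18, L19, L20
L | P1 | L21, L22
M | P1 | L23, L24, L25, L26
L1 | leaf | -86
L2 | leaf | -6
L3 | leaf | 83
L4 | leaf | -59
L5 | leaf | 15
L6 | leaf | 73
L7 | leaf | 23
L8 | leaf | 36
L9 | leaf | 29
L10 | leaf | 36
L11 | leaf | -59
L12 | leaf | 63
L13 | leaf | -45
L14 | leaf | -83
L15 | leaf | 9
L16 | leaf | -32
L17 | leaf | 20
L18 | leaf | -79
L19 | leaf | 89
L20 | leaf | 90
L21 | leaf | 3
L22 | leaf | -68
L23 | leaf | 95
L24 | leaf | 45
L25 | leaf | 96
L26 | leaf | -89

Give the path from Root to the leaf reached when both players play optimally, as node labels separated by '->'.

D (P1): max(-86, -6, 83) = 83
E (P1): max(-59, 15, 73) = 73
F (P1): max(23, 36, 29) = 36
A (P2): min(83, 73, 36) = 36
G (P1): max(36, -59) = 36
H (P1): max(63, -45) = 63
J (P1): max(-83, 9, -32, 20) = 20
B (P2): min(36, 63, 20) = 20
K (P1): max(-79, 89, 90) = 90
L (P1): max(3, -68) = 3
M (P1): max(95, 45, 96, -89) = 96
C (P2): min(90, 3, 96) = 3
Root (P1): max(36, 20, 3) = 36
At Root, P1 picks A (highest: 36).
At A, P2 picks F (lowest: 36).
At F, P1 picks L8 (highest: 36).
Terminal value 36.

Root -> A -> F -> L8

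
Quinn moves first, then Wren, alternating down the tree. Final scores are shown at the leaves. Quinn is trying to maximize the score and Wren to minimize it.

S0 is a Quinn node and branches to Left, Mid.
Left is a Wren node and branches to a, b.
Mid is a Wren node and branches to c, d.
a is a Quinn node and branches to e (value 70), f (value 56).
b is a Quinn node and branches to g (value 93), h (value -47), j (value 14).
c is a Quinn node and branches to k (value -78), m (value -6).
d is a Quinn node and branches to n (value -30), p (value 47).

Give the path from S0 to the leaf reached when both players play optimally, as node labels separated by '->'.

S0 -> Left -> a -> e

a (Quinn): max(70, 56) = 70
b (Quinn): max(93, -47, 14) = 93
Left (Wren): min(70, 93) = 70
c (Quinn): max(-78, -6) = -6
d (Quinn): max(-30, 47) = 47
Mid (Wren): min(-6, 47) = -6
S0 (Quinn): max(70, -6) = 70
At S0, Quinn picks Left (highest: 70).
At Left, Wren picks a (lowest: 70).
At a, Quinn picks e (highest: 70).
Terminal value 70.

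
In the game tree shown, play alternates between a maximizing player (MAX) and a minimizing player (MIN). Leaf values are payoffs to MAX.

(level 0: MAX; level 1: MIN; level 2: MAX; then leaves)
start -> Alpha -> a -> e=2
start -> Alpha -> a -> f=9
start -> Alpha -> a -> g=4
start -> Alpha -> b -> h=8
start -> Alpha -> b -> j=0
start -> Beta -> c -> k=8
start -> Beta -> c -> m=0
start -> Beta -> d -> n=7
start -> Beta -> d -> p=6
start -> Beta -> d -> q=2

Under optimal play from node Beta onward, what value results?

c (MAX): max(8, 0) = 8
d (MAX): max(7, 6, 2) = 7
Beta (MIN): min(8, 7) = 7

7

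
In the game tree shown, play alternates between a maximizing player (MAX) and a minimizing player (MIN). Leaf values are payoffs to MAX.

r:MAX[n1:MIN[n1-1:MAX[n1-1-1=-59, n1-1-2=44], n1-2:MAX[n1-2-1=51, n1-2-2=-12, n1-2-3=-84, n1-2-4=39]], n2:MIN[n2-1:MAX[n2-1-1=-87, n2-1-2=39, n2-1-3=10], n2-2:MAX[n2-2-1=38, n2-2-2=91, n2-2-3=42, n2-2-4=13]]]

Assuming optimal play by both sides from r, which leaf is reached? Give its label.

n1-1-2

n1-1 (MAX): max(-59, 44) = 44
n1-2 (MAX): max(51, -12, -84, 39) = 51
n1 (MIN): min(44, 51) = 44
n2-1 (MAX): max(-87, 39, 10) = 39
n2-2 (MAX): max(38, 91, 42, 13) = 91
n2 (MIN): min(39, 91) = 39
r (MAX): max(44, 39) = 44
At r, MAX picks n1 (highest: 44).
At n1, MIN picks n1-1 (lowest: 44).
At n1-1, MAX picks n1-1-2 (highest: 44).
Terminal value 44.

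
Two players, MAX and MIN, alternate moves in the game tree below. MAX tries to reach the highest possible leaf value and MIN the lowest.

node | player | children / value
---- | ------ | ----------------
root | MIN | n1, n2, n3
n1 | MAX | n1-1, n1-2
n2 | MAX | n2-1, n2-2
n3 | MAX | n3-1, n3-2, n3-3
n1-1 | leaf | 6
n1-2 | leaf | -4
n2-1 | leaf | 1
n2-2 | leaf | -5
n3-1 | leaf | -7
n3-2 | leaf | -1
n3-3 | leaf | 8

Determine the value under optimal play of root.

1

n1 (MAX): max(6, -4) = 6
n2 (MAX): max(1, -5) = 1
n3 (MAX): max(-7, -1, 8) = 8
root (MIN): min(6, 1, 8) = 1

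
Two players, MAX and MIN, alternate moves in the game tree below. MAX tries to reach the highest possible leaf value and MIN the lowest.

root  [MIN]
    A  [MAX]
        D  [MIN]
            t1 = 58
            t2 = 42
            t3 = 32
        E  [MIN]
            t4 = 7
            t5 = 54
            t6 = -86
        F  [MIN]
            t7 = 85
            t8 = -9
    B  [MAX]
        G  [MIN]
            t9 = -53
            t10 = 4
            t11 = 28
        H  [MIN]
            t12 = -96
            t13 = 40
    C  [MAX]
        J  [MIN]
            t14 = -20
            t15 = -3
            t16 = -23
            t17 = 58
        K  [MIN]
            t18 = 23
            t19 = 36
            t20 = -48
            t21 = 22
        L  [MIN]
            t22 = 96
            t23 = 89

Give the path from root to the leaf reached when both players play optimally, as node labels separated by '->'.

root -> B -> G -> t9

D (MIN): min(58, 42, 32) = 32
E (MIN): min(7, 54, -86) = -86
F (MIN): min(85, -9) = -9
A (MAX): max(32, -86, -9) = 32
G (MIN): min(-53, 4, 28) = -53
H (MIN): min(-96, 40) = -96
B (MAX): max(-53, -96) = -53
J (MIN): min(-20, -3, -23, 58) = -23
K (MIN): min(23, 36, -48, 22) = -48
L (MIN): min(96, 89) = 89
C (MAX): max(-23, -48, 89) = 89
root (MIN): min(32, -53, 89) = -53
At root, MIN picks B (lowest: -53).
At B, MAX picks G (highest: -53).
At G, MIN picks t9 (lowest: -53).
Terminal value -53.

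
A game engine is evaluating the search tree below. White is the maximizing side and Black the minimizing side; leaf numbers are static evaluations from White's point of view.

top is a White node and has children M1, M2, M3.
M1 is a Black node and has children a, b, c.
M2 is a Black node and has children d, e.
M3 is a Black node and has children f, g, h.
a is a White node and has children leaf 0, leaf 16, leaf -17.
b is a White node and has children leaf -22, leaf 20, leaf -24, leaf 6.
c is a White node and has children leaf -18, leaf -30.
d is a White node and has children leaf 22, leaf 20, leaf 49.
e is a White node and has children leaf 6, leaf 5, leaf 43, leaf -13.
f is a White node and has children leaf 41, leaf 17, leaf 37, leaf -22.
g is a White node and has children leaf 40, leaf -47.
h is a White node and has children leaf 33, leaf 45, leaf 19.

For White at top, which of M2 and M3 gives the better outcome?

d (White): max(22, 20, 49) = 49
e (White): max(6, 5, 43, -13) = 43
M2 (Black): min(49, 43) = 43
f (White): max(41, 17, 37, -22) = 41
g (White): max(40, -47) = 40
h (White): max(33, 45, 19) = 45
M3 (Black): min(41, 40, 45) = 40
White prefers the higher value; M2=43, M3=40. M2 is better since 43 > 40.

M2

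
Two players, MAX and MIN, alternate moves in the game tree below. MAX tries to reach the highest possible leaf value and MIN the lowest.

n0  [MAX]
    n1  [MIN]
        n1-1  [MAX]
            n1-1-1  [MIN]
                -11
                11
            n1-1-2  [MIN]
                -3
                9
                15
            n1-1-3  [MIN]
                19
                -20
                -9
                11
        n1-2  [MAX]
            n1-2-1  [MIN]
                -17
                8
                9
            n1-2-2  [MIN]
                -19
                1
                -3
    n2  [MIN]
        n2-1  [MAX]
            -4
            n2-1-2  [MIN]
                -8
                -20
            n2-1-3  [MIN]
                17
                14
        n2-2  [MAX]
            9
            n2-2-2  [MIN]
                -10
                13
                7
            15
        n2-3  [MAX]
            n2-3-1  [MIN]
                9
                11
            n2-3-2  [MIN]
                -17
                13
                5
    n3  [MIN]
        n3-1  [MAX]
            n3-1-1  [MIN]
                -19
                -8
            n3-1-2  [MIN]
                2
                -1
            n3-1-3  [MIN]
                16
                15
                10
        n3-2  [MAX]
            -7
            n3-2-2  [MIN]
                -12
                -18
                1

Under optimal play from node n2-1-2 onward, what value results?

n2-1-2 (MIN): min(-8, -20) = -20

-20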